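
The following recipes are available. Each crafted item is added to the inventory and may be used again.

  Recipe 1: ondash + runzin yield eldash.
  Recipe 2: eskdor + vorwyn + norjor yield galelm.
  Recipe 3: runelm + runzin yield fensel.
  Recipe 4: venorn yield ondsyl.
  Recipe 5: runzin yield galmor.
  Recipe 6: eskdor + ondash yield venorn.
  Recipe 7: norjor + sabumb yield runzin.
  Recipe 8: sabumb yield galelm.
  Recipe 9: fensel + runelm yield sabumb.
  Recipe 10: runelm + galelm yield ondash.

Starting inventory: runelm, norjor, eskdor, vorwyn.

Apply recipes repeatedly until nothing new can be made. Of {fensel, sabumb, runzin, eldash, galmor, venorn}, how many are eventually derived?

1

eskdor + vorwyn + norjor → galelm (Recipe 2).
runelm + galelm → ondash (Recipe 10).
Using Recipe 6, eskdor and ondash make venorn.
fensel would need runelm and runzin (Recipe 3), but runzin is never obtained.
sabumb would need fensel and runelm (Recipe 9), but fensel is never obtained.
runzin would need norjor and sabumb (Recipe 7), but sabumb is never obtained.
eldash would need ondash and runzin (Recipe 1), but runzin is never obtained.
galmor would need runzin (Recipe 5), but runzin is never obtained.
venorn: reached.
Reached: venorn — 1 of the 6.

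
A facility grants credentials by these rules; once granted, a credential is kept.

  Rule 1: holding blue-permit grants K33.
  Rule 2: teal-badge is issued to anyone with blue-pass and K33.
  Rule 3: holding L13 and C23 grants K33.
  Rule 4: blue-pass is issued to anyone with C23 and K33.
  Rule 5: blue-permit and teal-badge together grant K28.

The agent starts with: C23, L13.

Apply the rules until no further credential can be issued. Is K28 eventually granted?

No

K28 would need blue-permit and teal-badge (Rule 5), but blue-permit is never granted.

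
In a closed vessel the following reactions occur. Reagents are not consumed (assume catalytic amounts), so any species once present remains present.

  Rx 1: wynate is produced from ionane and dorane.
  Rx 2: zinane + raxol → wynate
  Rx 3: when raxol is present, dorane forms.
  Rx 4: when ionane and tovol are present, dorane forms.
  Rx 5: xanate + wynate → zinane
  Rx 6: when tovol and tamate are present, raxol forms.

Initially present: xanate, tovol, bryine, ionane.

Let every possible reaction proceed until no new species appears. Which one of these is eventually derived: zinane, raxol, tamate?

ionane and tovol present → dorane forms (Rx 4).
ionane and dorane present → wynate forms (Rx 1).
xanate and wynate present → zinane forms (Rx 5).
raxol would need tovol and tamate (Rx 6), but tamate never forms. No rule produces tamate, and it is not given.

zinane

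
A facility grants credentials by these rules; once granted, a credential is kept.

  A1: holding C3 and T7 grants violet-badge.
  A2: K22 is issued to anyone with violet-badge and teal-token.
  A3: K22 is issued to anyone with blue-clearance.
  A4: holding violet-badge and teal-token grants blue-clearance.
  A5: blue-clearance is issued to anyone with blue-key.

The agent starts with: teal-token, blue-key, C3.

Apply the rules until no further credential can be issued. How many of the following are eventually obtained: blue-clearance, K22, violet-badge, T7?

Holding blue-key grants blue-clearance (A5).
Holding blue-clearance grants K22 (A3).
blue-clearance: reached.
K22: reached.
violet-badge would need C3 and T7 (A1), but T7 is never granted.
No rule produces T7, and it is not given.
Reached: blue-clearance and K22 — 2 of the 4.

2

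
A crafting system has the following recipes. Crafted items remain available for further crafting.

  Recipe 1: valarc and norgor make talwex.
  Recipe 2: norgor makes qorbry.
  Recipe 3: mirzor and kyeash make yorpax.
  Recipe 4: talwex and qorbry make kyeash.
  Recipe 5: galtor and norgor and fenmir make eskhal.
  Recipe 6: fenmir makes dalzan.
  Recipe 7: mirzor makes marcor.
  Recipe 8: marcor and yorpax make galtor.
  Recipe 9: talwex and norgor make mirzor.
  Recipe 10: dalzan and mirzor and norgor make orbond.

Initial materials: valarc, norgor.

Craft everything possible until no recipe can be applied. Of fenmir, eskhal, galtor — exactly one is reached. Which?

galtor

Using Recipe 1, valarc and norgor make talwex.
Using Recipe 2, norgor makes qorbry.
talwex and norgor → mirzor (Recipe 9).
Using Recipe 4, talwex and qorbry make kyeash.
Using Recipe 7, mirzor makes marcor.
Using Recipe 3, mirzor and kyeash make yorpax.
marcor and yorpax → galtor (Recipe 8).
eskhal would need galtor, norgor, and fenmir (Recipe 5), but fenmir is never obtained. No rule produces fenmir, and it is not given.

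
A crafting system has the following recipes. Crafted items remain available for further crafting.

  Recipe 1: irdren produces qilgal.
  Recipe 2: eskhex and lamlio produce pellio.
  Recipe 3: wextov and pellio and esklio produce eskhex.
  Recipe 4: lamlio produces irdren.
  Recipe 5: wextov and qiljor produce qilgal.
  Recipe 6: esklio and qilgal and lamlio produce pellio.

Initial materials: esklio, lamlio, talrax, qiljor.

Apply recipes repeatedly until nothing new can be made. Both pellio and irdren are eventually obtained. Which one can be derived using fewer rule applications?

irdren: lamlio → irdren (Recipe 4). [1 rule application]
pellio: Using Recipe 4, lamlio makes irdren. Using Recipe 1, irdren makes qilgal. esklio and qilgal and lamlio → pellio (Recipe 6). [3 rule applications]
irdren needs fewer.

irdren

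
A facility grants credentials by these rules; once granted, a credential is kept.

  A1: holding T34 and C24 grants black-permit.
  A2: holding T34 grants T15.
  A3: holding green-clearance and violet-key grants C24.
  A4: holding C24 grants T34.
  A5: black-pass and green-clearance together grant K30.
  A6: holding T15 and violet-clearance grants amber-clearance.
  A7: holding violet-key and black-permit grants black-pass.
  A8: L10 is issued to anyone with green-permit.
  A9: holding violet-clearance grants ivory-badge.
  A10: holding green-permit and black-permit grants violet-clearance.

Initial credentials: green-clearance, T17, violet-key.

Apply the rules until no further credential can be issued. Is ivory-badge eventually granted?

No

ivory-badge would need violet-clearance (A9), but violet-clearance is never granted.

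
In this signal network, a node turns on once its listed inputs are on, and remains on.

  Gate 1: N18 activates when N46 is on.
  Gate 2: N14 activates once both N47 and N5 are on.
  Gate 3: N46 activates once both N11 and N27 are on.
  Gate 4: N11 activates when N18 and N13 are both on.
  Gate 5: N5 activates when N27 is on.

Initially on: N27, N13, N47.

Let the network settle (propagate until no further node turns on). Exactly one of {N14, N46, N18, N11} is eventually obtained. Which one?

N14

N27 is on, so N5 activates (Gate 5).
N47 and N5 are on, so N14 activates (Gate 2).
N11 would need N18 and N13 (Gate 4), but N18 never turns on. N18 would need N46 (Gate 1), but N46 never turns on. N46 would need N11 and N27 (Gate 3), but N11 never turns on.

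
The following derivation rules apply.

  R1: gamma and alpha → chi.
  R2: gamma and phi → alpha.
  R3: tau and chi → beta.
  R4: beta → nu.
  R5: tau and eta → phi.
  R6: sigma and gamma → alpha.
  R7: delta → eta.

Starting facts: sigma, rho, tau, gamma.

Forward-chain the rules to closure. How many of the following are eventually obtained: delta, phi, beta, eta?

1

sigma and gamma hold, so alpha follows (R6).
From gamma and alpha, R1 gives chi.
tau and chi hold, so beta follows (R3).
No rule produces delta, and it is not given.
phi would need tau and eta (R5), but eta is never established.
beta: reached.
eta would need delta (R7), but delta is never established.
Reached: beta — 1 of the 4.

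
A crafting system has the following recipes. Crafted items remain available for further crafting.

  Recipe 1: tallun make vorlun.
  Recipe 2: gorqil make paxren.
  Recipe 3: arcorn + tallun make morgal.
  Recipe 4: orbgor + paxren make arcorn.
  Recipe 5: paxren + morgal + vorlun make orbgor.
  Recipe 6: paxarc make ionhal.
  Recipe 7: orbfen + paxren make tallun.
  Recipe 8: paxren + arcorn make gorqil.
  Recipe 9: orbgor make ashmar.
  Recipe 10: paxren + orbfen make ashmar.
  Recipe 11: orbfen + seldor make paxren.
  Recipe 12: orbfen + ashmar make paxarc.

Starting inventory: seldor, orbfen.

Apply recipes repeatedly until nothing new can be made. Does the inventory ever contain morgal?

No

morgal would need arcorn and tallun (Recipe 3), but arcorn is never obtained.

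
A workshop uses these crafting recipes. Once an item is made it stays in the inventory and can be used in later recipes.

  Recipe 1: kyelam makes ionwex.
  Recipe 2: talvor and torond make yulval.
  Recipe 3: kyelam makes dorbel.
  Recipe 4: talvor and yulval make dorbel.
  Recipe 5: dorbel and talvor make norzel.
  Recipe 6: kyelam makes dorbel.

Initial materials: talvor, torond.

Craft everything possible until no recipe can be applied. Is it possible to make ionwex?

No

ionwex would need kyelam (Recipe 1), but kyelam is never obtained.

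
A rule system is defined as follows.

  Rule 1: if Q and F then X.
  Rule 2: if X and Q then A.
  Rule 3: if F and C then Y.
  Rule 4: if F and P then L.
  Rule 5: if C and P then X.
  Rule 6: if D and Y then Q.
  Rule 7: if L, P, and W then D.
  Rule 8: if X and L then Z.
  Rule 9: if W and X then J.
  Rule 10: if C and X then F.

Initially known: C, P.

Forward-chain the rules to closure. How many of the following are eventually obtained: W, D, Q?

No rule produces W, and it is not given.
D would need L, P, and W (Rule 7), but W is never established.
Q would need D and Y (Rule 6), but D is never established.
None of the 3 are reached.

0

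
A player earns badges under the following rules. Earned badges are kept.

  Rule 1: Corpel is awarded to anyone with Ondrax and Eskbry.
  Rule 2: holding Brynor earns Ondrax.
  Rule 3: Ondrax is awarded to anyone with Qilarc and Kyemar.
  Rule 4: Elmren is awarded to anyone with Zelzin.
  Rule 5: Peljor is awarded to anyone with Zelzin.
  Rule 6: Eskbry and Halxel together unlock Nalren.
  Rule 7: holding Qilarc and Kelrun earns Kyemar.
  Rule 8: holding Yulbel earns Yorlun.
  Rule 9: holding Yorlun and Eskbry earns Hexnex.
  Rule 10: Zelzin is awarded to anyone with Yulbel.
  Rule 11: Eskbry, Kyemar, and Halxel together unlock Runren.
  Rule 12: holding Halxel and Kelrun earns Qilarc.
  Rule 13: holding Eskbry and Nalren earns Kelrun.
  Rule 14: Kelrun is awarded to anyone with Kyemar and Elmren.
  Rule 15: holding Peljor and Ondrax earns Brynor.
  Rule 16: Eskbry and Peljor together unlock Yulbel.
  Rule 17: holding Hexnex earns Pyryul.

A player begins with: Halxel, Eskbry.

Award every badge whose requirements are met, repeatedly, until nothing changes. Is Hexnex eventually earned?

Hexnex would need Yorlun and Eskbry (Rule 9), but Yorlun is never earned.

No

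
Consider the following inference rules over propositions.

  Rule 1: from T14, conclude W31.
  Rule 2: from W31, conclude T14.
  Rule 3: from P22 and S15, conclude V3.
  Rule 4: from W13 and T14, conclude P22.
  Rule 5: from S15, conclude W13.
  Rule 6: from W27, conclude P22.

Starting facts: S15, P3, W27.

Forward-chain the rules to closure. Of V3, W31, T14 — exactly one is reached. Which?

V3

From W27, Rule 6 gives P22.
From P22 and S15, Rule 3 gives V3.
W31 would need T14 (Rule 1), but T14 is never established. T14 would need W31 (Rule 2), but W31 is never established.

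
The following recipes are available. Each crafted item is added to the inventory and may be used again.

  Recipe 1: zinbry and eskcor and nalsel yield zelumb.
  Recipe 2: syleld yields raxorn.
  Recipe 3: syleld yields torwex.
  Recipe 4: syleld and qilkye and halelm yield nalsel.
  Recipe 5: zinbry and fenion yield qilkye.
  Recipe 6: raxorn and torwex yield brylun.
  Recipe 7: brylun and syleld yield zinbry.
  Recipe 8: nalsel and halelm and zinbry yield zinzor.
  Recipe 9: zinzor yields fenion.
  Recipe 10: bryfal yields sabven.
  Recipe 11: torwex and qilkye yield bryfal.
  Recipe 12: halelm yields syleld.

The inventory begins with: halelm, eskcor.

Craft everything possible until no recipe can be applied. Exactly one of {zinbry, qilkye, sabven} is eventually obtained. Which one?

Using Recipe 12, halelm makes syleld.
Using Recipe 3, syleld makes torwex.
Using Recipe 2, syleld makes raxorn.
raxorn and torwex → brylun (Recipe 6).
Using Recipe 7, brylun and syleld make zinbry.
qilkye would need zinbry and fenion (Recipe 5), but fenion is never obtained. sabven would need bryfal (Recipe 10), but bryfal is never obtained.

zinbry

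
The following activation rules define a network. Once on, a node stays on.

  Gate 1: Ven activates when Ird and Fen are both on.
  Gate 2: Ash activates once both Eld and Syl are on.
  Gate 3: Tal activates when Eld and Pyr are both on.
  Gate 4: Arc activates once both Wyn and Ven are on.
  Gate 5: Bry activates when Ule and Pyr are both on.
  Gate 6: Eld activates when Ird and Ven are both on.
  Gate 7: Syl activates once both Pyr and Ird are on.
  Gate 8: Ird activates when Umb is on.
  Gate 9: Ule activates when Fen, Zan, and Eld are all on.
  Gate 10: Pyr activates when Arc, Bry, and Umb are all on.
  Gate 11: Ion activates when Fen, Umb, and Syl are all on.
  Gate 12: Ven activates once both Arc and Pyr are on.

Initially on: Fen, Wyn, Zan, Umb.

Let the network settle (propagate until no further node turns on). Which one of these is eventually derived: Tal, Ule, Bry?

Ule

Umb is on, so Ird activates (Gate 8).
Gate 1: Ird and Fen on → Ven on.
Gate 6: Ird and Ven on → Eld on.
Gate 9: Fen, Zan, and Eld on → Ule on.
Tal would need Eld and Pyr (Gate 3), but Pyr never turns on. Bry would need Ule and Pyr (Gate 5), but Pyr never turns on.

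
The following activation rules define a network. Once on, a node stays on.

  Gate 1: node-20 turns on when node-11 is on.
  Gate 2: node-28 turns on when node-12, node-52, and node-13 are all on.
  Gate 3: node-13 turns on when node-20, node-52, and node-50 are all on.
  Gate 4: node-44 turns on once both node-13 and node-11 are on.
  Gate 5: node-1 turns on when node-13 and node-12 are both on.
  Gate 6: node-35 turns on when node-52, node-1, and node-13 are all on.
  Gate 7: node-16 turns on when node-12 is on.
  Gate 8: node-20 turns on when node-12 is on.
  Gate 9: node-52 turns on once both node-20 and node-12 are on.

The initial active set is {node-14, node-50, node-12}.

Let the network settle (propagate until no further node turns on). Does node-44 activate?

No

node-44 would need node-13 and node-11 (Gate 4), but node-11 never turns on.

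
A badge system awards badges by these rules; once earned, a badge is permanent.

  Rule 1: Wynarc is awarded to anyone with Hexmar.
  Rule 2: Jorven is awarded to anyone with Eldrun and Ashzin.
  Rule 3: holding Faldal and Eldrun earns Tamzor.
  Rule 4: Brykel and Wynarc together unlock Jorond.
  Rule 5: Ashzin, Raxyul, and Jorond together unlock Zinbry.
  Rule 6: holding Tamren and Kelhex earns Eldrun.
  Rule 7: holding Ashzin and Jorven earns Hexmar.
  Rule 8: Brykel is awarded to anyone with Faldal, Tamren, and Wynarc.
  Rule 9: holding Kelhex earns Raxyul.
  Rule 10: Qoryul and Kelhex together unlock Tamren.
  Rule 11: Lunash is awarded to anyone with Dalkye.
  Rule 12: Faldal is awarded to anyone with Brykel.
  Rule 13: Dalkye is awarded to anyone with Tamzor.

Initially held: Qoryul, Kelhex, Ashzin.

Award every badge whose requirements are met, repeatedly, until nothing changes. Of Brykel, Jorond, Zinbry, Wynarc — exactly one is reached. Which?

With Qoryul and Kelhex, Tamren is earned (Rule 10).
With Tamren and Kelhex, Eldrun is earned (Rule 6).
With Eldrun and Ashzin, Jorven is earned (Rule 2).
With Ashzin and Jorven, Hexmar is earned (Rule 7).
With Hexmar, Wynarc is earned (Rule 1).
Zinbry would need Ashzin, Raxyul, and Jorond (Rule 5), but Jorond is never earned. Jorond would need Brykel and Wynarc (Rule 4), but Brykel is never earned. Brykel would need Faldal, Tamren, and Wynarc (Rule 8), but Faldal is never earned.

Wynarc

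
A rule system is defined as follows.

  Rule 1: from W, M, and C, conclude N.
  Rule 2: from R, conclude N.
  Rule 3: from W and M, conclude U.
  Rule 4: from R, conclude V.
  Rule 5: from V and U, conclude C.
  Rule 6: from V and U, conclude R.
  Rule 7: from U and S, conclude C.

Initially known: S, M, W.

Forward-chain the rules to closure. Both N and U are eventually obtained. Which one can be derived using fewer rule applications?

U: W and M hold, so U follows (Rule 3). [1 rule application]
N: From W and M, Rule 3 gives U. From U and S, Rule 7 gives C. W, M, and C hold, so N follows (Rule 1). [3 rule applications]
U needs fewer.

U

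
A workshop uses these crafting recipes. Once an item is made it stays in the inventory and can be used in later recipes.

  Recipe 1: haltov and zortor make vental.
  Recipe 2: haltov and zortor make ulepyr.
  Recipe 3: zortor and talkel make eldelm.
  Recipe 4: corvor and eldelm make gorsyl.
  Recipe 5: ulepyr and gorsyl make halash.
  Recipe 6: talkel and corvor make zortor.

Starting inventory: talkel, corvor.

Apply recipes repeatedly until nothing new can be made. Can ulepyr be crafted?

No

ulepyr would need haltov and zortor (Recipe 2), but haltov is never obtained.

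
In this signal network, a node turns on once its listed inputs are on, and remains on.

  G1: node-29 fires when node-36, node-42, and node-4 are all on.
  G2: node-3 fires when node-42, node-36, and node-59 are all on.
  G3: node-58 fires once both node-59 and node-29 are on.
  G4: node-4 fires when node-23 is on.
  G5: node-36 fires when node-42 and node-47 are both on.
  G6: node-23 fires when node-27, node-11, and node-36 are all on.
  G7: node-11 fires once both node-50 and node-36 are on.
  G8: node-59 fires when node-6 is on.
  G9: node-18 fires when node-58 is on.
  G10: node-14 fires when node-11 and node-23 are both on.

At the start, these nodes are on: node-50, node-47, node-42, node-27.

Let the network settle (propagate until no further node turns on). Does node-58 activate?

No

node-58 would need node-59 and node-29 (G3), but node-59 never turns on.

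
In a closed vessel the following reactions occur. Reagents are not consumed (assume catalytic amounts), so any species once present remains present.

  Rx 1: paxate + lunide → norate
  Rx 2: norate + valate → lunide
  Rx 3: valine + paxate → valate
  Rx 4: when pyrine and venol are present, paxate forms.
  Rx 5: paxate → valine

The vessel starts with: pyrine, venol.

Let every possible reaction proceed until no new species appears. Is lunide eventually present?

lunide would need norate and valate (Rx 2), but norate never forms.

No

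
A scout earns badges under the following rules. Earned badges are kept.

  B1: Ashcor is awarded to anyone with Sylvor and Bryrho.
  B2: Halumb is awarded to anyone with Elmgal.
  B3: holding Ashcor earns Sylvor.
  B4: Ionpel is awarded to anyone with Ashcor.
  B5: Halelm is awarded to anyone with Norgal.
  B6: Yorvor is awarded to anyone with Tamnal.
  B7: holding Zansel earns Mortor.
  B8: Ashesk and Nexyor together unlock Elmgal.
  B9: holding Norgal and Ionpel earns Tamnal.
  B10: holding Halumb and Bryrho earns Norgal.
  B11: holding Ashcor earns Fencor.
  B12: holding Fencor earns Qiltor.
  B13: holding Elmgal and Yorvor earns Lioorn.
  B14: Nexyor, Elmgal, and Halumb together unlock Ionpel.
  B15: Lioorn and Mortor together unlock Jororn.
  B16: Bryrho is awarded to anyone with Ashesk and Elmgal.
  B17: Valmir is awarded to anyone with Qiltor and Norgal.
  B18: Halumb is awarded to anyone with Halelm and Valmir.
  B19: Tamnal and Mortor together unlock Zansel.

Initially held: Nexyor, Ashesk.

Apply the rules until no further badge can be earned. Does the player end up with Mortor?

Mortor would need Zansel (B7), but Zansel is never earned.

No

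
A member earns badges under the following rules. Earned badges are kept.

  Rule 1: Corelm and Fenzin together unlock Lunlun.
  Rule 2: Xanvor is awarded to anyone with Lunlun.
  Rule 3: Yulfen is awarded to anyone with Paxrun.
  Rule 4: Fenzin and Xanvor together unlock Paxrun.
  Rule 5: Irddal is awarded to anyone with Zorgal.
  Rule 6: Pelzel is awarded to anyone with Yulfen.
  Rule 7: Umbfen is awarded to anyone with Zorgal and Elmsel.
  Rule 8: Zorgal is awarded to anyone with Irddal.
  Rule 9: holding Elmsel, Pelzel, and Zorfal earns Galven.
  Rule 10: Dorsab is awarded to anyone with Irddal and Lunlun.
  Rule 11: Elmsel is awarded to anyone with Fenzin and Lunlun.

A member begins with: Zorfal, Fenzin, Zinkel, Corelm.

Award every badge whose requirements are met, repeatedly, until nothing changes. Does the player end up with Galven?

With Corelm and Fenzin, Lunlun is earned (Rule 1).
With Fenzin and Lunlun, Elmsel is earned (Rule 11).
With Lunlun, Xanvor is earned (Rule 2).
With Fenzin and Xanvor, Paxrun is earned (Rule 4).
With Paxrun, Yulfen is earned (Rule 3).
With Yulfen, Pelzel is earned (Rule 6).
With Elmsel, Pelzel, and Zorfal, Galven is earned (Rule 9).

Yes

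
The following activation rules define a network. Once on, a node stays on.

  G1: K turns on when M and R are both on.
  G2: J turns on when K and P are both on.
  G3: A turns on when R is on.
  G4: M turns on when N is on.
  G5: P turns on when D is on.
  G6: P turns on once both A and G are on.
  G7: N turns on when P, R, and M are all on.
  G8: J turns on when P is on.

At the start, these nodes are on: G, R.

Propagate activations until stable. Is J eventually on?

Yes

G3: R on → A on.
G6: A and G on → P on.
P is on, so J turns on (G8).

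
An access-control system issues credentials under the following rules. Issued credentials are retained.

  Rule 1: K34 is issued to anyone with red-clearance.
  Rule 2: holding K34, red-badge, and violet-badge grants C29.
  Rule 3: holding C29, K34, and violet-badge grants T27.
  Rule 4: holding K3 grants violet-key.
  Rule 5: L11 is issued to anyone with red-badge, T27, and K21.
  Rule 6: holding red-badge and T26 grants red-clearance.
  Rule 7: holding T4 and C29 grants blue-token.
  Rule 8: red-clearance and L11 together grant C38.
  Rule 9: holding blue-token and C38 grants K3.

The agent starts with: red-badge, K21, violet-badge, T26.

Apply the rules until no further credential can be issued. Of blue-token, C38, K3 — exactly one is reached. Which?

Holding red-badge and T26 grants red-clearance (Rule 6).
Holding red-clearance grants K34 (Rule 1).
Holding K34, red-badge, and violet-badge grants C29 (Rule 2).
Holding C29, K34, and violet-badge grants T27 (Rule 3).
Holding red-badge, T27, and K21 grants L11 (Rule 5).
Holding red-clearance and L11 grants C38 (Rule 8).
K3 would need blue-token and C38 (Rule 9), but blue-token is never granted. blue-token would need T4 and C29 (Rule 7), but T4 is never granted.

C38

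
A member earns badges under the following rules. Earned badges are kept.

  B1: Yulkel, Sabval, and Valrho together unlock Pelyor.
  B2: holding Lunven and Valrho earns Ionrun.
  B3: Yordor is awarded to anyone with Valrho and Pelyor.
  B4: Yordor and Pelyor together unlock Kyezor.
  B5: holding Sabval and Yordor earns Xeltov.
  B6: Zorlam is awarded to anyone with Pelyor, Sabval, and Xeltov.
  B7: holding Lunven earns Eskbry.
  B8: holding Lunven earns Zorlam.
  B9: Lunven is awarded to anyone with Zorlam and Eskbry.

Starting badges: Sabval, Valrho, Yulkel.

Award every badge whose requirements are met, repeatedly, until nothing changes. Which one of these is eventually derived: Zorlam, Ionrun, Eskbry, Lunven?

Zorlam

With Yulkel, Sabval, and Valrho, Pelyor is earned (B1).
With Valrho and Pelyor, Yordor is earned (B3).
With Sabval and Yordor, Xeltov is earned (B5).
With Pelyor, Sabval, and Xeltov, Zorlam is earned (B6).
Lunven would need Zorlam and Eskbry (B9), but Eskbry is never earned. Ionrun would need Lunven and Valrho (B2), but Lunven is never earned. Eskbry would need Lunven (B7), but Lunven is never earned.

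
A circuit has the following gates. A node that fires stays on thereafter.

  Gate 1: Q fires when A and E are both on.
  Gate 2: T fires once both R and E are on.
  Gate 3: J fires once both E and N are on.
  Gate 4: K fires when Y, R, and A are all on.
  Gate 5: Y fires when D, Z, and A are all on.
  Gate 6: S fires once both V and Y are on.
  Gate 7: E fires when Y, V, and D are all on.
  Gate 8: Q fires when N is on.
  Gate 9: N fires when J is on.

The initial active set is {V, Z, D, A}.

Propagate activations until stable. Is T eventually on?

No

T would need R and E (Gate 2), but R never turns on.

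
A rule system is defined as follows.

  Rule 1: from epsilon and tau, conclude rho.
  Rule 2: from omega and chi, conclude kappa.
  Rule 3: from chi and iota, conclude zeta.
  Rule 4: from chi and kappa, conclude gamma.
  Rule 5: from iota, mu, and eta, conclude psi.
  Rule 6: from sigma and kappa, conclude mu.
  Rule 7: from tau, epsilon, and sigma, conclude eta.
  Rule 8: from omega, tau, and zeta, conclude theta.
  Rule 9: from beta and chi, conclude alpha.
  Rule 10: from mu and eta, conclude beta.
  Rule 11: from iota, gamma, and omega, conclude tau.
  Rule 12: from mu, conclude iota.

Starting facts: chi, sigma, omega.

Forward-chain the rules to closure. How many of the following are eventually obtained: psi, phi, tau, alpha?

1

From omega and chi, Rule 2 gives kappa.
sigma and kappa hold, so mu follows (Rule 6).
From chi and kappa, Rule 4 gives gamma.
From mu, Rule 12 gives iota.
iota, gamma, and omega hold, so tau follows (Rule 11).
psi would need iota, mu, and eta (Rule 5), but eta is never established.
No rule produces phi, and it is not given.
tau: reached.
alpha would need beta and chi (Rule 9), but beta is never established.
Reached: tau — 1 of the 4.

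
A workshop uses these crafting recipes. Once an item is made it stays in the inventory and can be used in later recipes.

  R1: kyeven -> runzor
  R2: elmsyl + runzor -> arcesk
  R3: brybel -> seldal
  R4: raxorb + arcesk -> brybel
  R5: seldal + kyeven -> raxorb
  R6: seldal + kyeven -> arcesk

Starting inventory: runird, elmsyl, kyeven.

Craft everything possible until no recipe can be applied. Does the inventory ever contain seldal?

No

seldal would need brybel (R3), but brybel is never obtained.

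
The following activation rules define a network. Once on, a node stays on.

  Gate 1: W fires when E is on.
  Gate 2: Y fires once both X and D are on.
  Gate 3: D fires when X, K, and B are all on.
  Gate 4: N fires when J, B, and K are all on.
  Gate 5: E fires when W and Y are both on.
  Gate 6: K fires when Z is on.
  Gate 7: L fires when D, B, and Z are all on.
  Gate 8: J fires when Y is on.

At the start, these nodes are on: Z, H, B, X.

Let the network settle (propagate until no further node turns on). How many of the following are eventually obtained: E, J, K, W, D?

Z is on, so K fires (Gate 6).
Gate 3: X, K, and B on → D on.
Gate 2: X and D on → Y on.
Gate 8: Y on → J on.
E would need W and Y (Gate 5), but W never turns on.
J: reached.
K: reached.
W would need E (Gate 1), but E never turns on.
D: reached.
Reached: J, K, and D — 3 of the 5.

3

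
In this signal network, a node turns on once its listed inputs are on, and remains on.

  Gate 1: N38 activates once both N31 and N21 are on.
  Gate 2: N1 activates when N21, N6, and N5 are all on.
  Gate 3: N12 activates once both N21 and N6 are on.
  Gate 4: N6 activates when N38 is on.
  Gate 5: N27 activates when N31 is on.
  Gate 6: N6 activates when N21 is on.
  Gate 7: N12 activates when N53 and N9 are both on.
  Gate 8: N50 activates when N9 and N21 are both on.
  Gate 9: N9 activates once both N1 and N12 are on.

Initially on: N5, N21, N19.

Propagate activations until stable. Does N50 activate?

Yes

N21 is on, so N6 activates (Gate 6).
N21, N6, and N5 are on, so N1 activates (Gate 2).
N21 and N6 are on, so N12 activates (Gate 3).
N1 and N12 are on, so N9 activates (Gate 9).
Gate 8: N9 and N21 on → N50 on.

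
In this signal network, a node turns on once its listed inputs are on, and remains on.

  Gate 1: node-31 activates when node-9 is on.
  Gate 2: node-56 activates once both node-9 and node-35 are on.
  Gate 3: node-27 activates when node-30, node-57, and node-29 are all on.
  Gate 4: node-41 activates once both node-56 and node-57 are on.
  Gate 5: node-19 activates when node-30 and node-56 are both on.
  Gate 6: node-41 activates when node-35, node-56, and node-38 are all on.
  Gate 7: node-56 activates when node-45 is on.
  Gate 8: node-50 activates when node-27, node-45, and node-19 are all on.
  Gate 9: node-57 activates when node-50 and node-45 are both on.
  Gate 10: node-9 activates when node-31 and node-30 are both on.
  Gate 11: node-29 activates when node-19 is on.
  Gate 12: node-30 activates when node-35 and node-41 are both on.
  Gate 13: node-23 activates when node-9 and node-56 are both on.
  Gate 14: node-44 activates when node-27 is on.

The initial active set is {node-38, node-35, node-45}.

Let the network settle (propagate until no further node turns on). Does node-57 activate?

node-57 would need node-50 and node-45 (Gate 9), but node-50 never turns on.

No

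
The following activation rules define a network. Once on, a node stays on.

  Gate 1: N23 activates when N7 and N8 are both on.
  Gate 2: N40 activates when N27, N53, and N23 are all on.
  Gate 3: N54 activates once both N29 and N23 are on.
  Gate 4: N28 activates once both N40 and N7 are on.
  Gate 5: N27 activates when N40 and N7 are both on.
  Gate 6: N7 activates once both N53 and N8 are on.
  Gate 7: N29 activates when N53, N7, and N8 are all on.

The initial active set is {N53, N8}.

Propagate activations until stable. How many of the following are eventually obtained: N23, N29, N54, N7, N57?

4

Gate 6: N53 and N8 on → N7 on.
Gate 7: N53, N7, and N8 on → N29 on.
N7 and N8 are on, so N23 activates (Gate 1).
Gate 3: N29 and N23 on → N54 on.
N23: reached.
N29: reached.
N54: reached.
N7: reached.
No rule produces N57, and it is not given.
Reached: N23, N29, N54, and N7 — 4 of the 5.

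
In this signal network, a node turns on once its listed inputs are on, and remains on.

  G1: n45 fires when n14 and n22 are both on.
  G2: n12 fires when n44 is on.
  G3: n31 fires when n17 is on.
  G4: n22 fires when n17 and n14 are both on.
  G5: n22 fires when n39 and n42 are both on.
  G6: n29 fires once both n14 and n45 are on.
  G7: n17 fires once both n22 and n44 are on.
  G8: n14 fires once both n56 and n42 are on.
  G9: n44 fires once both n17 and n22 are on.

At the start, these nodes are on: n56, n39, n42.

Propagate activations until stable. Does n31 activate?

No

n31 would need n17 (G3), but n17 never turns on.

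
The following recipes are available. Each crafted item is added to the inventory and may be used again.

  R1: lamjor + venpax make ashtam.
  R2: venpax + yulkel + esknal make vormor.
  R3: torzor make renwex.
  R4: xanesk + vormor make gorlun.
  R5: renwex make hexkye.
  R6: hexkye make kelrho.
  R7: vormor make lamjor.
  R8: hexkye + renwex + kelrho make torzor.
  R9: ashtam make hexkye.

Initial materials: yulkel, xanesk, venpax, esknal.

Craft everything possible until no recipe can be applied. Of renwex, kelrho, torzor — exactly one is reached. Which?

kelrho

venpax + yulkel + esknal → vormor (R2).
vormor → lamjor (R7).
Using R1, lamjor and venpax make ashtam.
Using R9, ashtam makes hexkye.
Using R6, hexkye makes kelrho.
torzor would need hexkye, renwex, and kelrho (R8), but renwex is never obtained. renwex would need torzor (R3), but torzor is never obtained.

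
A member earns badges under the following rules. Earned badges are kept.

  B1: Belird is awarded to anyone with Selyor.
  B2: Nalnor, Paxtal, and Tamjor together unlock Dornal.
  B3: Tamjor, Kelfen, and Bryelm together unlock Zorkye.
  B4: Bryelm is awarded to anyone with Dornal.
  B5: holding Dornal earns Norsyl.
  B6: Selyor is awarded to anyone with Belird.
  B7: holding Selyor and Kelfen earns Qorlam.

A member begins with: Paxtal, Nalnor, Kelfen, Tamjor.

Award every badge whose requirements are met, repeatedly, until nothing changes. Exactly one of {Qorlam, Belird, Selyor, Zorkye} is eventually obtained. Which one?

Zorkye

With Nalnor, Paxtal, and Tamjor, Dornal is earned (B2).
With Dornal, Bryelm is earned (B4).
With Tamjor, Kelfen, and Bryelm, Zorkye is earned (B3).
Qorlam would need Selyor and Kelfen (B7), but Selyor is never earned. Belird would need Selyor (B1), but Selyor is never earned. Selyor would need Belird (B6), but Belird is never earned.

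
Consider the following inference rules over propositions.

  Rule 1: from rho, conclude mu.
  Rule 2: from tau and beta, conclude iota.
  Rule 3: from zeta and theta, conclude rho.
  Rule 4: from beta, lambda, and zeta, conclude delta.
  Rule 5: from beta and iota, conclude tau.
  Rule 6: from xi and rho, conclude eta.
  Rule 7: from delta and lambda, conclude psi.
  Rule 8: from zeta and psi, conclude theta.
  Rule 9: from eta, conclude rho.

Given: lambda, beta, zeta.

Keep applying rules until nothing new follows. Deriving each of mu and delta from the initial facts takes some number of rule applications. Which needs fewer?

delta

delta: From beta, lambda, and zeta, Rule 4 gives delta. [1 rule application]
mu: From beta, lambda, and zeta, Rule 4 gives delta. From delta and lambda, Rule 7 gives psi. From zeta and psi, Rule 8 gives theta. zeta and theta hold, so rho follows (Rule 3). From rho, Rule 1 gives mu. [5 rule applications]
delta needs fewer.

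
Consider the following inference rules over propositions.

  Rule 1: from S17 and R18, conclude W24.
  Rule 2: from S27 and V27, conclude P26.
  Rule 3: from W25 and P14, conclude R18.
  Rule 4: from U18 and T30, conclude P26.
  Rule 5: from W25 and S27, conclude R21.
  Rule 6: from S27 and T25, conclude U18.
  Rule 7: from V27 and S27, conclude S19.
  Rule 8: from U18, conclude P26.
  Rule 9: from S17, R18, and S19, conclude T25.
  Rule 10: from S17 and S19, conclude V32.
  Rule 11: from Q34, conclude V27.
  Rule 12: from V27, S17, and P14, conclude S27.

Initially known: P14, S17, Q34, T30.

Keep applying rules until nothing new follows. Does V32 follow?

Yes

Q34 holds, so V27 follows (Rule 11).
From V27, S17, and P14, Rule 12 gives S27.
V27 and S27 hold, so S19 follows (Rule 7).
S17 and S19 hold, so V32 follows (Rule 10).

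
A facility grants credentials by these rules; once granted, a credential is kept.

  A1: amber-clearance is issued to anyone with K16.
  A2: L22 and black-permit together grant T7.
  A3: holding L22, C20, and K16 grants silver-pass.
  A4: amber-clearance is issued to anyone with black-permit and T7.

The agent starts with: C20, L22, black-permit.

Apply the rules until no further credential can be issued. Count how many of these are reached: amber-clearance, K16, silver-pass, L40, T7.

2

Holding L22 and black-permit grants T7 (A2).
Holding black-permit and T7 grants amber-clearance (A4).
amber-clearance: reached.
No rule produces K16, and it is not given.
silver-pass would need L22, C20, and K16 (A3), but K16 is never granted.
No rule produces L40, and it is not given.
T7: reached.
Reached: amber-clearance and T7 — 2 of the 5.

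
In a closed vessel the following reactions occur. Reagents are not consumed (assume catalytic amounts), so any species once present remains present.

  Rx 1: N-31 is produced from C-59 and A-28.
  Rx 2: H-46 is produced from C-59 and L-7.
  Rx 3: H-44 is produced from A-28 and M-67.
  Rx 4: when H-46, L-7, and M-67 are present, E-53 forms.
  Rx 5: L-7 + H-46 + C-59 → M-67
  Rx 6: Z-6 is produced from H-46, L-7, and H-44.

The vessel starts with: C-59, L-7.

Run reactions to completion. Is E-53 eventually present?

C-59 and L-7 present → H-46 forms (Rx 2).
L-7, H-46, and C-59 present → M-67 forms (Rx 5).
H-46, L-7, and M-67 present → E-53 forms (Rx 4).

Yes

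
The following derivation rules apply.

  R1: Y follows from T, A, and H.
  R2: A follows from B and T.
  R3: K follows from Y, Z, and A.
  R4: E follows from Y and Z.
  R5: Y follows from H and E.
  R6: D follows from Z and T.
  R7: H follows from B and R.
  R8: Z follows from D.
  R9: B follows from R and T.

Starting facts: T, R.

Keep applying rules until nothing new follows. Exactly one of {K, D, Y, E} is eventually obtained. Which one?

Y

From R and T, R9 gives B.
From B and R, R7 gives H.
B and T hold, so A follows (R2).
From T, A, and H, R1 gives Y.
D would need Z and T (R6), but Z is never established. K would need Y, Z, and A (R3), but Z is never established. E would need Y and Z (R4), but Z is never established.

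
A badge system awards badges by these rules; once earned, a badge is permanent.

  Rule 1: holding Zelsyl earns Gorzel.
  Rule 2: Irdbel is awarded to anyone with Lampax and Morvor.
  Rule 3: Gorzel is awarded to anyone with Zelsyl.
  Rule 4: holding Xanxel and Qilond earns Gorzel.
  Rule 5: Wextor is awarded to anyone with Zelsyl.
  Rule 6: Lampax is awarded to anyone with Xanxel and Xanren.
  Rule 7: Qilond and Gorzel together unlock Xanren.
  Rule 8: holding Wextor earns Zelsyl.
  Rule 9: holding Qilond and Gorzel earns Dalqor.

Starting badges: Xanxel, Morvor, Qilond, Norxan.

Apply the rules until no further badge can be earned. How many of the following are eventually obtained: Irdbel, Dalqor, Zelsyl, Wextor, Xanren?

With Xanxel and Qilond, Gorzel is earned (Rule 4).
With Qilond and Gorzel, Dalqor is earned (Rule 9).
With Qilond and Gorzel, Xanren is earned (Rule 7).
With Xanxel and Xanren, Lampax is earned (Rule 6).
With Lampax and Morvor, Irdbel is earned (Rule 2).
Irdbel: reached.
Dalqor: reached.
Zelsyl would need Wextor (Rule 8), but Wextor is never earned.
Wextor would need Zelsyl (Rule 5), but Zelsyl is never earned.
Xanren: reached.
Reached: Irdbel, Dalqor, and Xanren — 3 of the 5.

3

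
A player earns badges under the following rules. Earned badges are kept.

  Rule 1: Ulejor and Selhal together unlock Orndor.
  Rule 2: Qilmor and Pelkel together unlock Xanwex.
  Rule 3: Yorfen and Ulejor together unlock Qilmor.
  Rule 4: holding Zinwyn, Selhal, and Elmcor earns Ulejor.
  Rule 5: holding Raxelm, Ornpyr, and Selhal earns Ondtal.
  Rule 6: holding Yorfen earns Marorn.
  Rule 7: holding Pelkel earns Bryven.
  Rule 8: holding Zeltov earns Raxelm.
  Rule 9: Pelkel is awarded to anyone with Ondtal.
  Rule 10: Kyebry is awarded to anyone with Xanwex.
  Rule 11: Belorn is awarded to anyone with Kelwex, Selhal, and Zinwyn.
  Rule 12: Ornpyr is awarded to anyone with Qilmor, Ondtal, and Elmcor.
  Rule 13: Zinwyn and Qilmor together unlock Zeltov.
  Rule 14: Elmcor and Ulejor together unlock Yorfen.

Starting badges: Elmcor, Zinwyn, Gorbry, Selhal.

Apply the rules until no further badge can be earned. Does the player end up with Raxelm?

With Zinwyn, Selhal, and Elmcor, Ulejor is earned (Rule 4).
With Elmcor and Ulejor, Yorfen is earned (Rule 14).
With Yorfen and Ulejor, Qilmor is earned (Rule 3).
With Zinwyn and Qilmor, Zeltov is earned (Rule 13).
With Zeltov, Raxelm is earned (Rule 8).

Yes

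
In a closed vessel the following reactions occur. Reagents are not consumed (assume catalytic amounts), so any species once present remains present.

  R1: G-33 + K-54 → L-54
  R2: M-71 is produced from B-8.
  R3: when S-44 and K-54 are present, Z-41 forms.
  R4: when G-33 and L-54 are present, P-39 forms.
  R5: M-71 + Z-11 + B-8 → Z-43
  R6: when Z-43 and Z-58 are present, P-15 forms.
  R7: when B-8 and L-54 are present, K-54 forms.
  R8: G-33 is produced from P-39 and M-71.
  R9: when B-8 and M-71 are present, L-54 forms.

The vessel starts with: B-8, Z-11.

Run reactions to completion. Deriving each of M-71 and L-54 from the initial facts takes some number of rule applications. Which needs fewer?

M-71: B-8 present → M-71 forms (R2). [1 rule application]
L-54: B-8 present → M-71 forms (R2). B-8 and M-71 present → L-54 forms (R9). [2 rule applications]
M-71 needs fewer.

M-71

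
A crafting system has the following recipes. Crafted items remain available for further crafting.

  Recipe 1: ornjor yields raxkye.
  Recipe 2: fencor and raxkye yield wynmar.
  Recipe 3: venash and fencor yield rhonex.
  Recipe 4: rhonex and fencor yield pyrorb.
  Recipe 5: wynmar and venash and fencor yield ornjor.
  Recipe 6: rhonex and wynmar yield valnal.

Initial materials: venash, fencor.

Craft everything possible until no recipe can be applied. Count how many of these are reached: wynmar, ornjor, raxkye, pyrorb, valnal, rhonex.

venash and fencor → rhonex (Recipe 3).
Using Recipe 4, rhonex and fencor make pyrorb.
wynmar would need fencor and raxkye (Recipe 2), but raxkye is never obtained.
ornjor would need wynmar, venash, and fencor (Recipe 5), but wynmar is never obtained.
raxkye would need ornjor (Recipe 1), but ornjor is never obtained.
pyrorb: reached.
valnal would need rhonex and wynmar (Recipe 6), but wynmar is never obtained.
rhonex: reached.
Reached: pyrorb and rhonex — 2 of the 6.

2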